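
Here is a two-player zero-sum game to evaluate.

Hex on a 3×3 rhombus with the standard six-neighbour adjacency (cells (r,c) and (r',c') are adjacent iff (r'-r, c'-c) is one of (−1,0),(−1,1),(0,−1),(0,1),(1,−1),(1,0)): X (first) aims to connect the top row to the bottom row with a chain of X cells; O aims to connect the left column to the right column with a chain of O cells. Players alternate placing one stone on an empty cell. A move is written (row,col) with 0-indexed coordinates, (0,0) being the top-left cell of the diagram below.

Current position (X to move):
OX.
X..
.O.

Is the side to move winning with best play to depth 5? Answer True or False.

X winning at [OX./X../.O.]: True

p1 X@[OX./X../.O.]: (0,2)[OXX/X../.O.]-1 (1,1)[OX./XX./.O.]-1 (1,2)[OX./X.X/.O.]+1* (2,0)[OX./X../XO.]+1 (2,2)[OX./X../.OX]+1
p2 O@[OX./X.X/.O.]: (0,2)[OXO/X.X/.O.]-1* (1,1)[OX./XOX/.O.]-1 (2,0)[OX./X.X/OO.]-1 (2,2)[OX./X.X/.OO]-1
p3 X@[OXO/X.X/.O.]: (1,1)[OXO/XXX/.O.]+1* (2,0)[OXO/X.X/XO.]+1 (2,2)[OXO/X.X/.OX]+1
p4 O@[OXO/XXX/.O.]: (2,0)[OXO/XXX/OO.]-1* (2,2)[OXO/XXX/.OO]-1
p5 X@[OXO/XXX/OO.]: (2,2)[OXO/XXX/OOX]+1*
p6 O@[OXO/XXX/OOX] terminal -1; root [OX./X../.O.] d5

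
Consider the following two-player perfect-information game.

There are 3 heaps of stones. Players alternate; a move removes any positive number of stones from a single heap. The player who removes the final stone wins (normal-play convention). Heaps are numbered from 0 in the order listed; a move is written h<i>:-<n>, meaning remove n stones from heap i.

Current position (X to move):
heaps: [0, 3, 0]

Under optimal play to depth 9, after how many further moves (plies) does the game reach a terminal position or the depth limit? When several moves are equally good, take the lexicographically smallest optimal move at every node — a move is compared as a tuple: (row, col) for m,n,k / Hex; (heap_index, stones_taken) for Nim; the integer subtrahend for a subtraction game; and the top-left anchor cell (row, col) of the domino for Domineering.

ply 1, X at (0,3,0) | h1:-1=-1→(0,2,0); h1:-2=-1→(0,1,0); h1:-3=+1→(0,0,0)*
ply 2: (0,0,0) is terminal -1 (O); from (0,3,0) depth 9

PV length from [(0,3,0)]: 1 ply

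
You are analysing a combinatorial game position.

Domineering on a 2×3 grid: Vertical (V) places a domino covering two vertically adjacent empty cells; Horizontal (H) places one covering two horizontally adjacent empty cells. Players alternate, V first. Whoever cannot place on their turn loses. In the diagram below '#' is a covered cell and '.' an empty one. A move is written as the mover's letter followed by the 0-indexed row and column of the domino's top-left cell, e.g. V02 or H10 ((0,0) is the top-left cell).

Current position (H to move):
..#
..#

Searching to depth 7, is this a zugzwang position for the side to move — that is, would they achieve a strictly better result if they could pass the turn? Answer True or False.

ply 1, H at ..#/..# | H00=+1→###/..#*; H10=+1→..#/###
ply 2: ###/..# is terminal -1 (V); from ..#/..# depth 7
pass branch (V moves first from the same position):
  | ply 1, V at ..#/..# | V00=+1→#.#/#.#*; V01=+1→.##/.##
  | ply 2: #.#/#.# is terminal -1 (H); from ..#/..# depth 7
H moving scores +1; H passing scores -1

zugzwang(..#/..#, H) = False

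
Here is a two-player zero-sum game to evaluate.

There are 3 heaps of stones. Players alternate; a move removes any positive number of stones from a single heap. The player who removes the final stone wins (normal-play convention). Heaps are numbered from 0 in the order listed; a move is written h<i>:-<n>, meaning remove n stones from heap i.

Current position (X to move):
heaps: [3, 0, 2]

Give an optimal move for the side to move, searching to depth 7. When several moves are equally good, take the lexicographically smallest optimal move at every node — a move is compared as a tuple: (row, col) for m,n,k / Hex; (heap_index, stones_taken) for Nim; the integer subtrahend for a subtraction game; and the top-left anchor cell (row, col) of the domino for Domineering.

ply 1, X at (3,0,2) | h0:-1=+1→(2,0,2)*; h0:-2=-1→(1,0,2); h0:-3=-1→(0,0,2); h2:-1=-1→(3,0,1); h2:-2=-1→(3,0,0)
ply 2, O at (2,0,2) | h0:-1=-1→(1,0,2)*; h0:-2=-1→(0,0,2); h2:-1=-1→(2,0,1); h2:-2=-1→(2,0,0)
ply 3, X at (1,0,2) | h0:-1=-1→(0,0,2); h2:-1=+1→(1,0,1)*; h2:-2=-1→(1,0,0)
ply 4, O at (1,0,1) | h0:-1=-1→(0,0,1)*; h2:-1=-1→(1,0,0)
ply 5, X at (0,0,1) | h2:-1=+1→(0,0,0)*
ply 6: (0,0,0) is terminal -1 (O); from (3,0,2) depth 7

X's best at [(3,0,2)]: h0:-1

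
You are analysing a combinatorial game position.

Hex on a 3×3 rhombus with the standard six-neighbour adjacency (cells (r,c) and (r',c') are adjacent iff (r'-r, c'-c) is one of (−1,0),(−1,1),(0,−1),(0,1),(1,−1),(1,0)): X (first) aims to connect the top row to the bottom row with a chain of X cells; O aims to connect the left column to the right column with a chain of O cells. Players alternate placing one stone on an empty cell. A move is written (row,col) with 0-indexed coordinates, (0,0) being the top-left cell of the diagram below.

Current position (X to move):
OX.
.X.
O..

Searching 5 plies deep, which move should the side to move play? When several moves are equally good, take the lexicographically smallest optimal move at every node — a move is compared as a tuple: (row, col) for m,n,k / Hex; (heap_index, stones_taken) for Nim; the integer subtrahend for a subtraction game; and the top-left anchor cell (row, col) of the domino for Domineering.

p1 X@[OX./.X./O..]: (0,2)[OXX/.X./O..]-1 (1,0)[OX./XX./O..]-1 (1,2)[OX./.XX/O..]+1* (2,1)[OX./.X./OX.]+1 (2,2)[OX./.X./O.X]+1
p2 O@[OX./.XX/O..]: (0,2)[OXO/.XX/O..]-1* (1,0)[OX./OXX/O..]-1 (2,1)[OX./.XX/OO.]-1 (2,2)[OX./.XX/O.O]-1
p3 X@[OXO/.XX/O..]: (1,0)[OXO/XXX/O..]+1* (2,1)[OXO/.XX/OX.]+1 (2,2)[OXO/.XX/O.X]+1
p4 O@[OXO/XXX/O..]: (2,1)[OXO/XXX/OO.]-1* (2,2)[OXO/XXX/O.O]-1
p5 X@[OXO/XXX/OO.]: (2,2)[OXO/XXX/OOX]+1*
p6 O@[OXO/XXX/OOX] terminal -1; root [OX./.X./O..] d5

X's best at [OX./.X./O..]: (1,2)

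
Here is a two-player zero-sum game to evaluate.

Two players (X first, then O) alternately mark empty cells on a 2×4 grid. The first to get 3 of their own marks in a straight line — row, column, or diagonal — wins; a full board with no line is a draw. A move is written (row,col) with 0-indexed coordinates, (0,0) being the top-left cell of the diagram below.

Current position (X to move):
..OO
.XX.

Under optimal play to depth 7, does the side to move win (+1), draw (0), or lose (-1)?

[..OO/.XX.] X move#1: (0,0):-1/X.OO/.XX., (0,1):+1/.XOO/.XX.*, (1,0):+1/..OO/XXX., (1,3):+1/..OO/.XXX
[.XOO/.XX.] O move#2: (0,0):-1/OXOO/.XX.*, (1,0):-1/.XOO/OXX., (1,3):-1/.XOO/.XXO
[OXOO/.XX.] X move#3: (1,0):+1/OXOO/XXX.*, (1,3):+1/OXOO/.XXX
[OXOO/XXX.] end (terminal -1, O#4); searched ..OO/.XX. to 7

value(..OO/.XX., X) = +1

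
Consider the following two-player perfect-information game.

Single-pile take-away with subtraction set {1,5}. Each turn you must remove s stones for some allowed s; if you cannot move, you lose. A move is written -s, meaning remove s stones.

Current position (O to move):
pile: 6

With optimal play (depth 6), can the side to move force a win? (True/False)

O winning at [6]: False

ply 1, O at 6 | -1=-1→5*; -5=-1→1
ply 2, X at 5 | -1=+1→4*; -5=+1→0
ply 3, O at 4 | -1=-1→3*
ply 4, X at 3 | -1=+1→2*
ply 5, O at 2 | -1=-1→1*
ply 6, X at 1 | -1=+1→0*
ply 7: 0 is terminal -1 (O); from 6 depth 6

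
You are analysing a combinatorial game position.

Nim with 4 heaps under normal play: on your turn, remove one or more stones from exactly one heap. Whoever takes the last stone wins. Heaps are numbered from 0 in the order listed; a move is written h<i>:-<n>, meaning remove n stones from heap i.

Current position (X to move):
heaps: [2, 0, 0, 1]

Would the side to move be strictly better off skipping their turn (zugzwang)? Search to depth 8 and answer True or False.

[(2,0,0,1)] X move#1: h0:-1:+1/(1,0,0,1)*, h0:-2:-1/(0,0,0,1), h3:-1:-1/(2,0,0,0)
[(1,0,0,1)] O move#2: h0:-1:-1/(0,0,0,1)*, h3:-1:-1/(1,0,0,0)
[(0,0,0,1)] X move#3: h3:-1:+1/(0,0,0,0)*
[(0,0,0,0)] end (terminal -1, O#4); searched (2,0,0,1) to 8
pass branch (O moves first from the same position):
  | [(2,0,0,1)] O move#1: h0:-1:+1/(1,0,0,1)*, h0:-2:-1/(0,0,0,1), h3:-1:-1/(2,0,0,0)
  | [(1,0,0,1)] X move#2: h0:-1:-1/(0,0,0,1)*, h3:-1:-1/(1,0,0,0)
  | [(0,0,0,1)] O move#3: h3:-1:+1/(0,0,0,0)*
  | [(0,0,0,0)] end (terminal -1, X#4); searched (2,0,0,1) to 8
X moving scores +1; X passing scores -1

zugzwang((2,0,0,1), X) = False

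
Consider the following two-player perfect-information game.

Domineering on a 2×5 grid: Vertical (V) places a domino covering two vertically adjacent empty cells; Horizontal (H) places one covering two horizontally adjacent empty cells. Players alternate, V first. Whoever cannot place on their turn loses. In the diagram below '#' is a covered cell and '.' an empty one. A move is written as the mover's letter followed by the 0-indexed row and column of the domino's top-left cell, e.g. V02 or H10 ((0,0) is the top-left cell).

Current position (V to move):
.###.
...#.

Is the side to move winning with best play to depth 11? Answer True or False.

[.###./...#.] V move#1: V00:+1/####./#..#.*, V04:-1/.####/...##
[####./#..#.] H move#2: H11:-1/####./####.*
[####./####.] V move#3: V04:+1/#####/#####*
[#####/#####] end (terminal -1, H#4); searched .###./...#. to 11

V winning at [.###./...#.]: True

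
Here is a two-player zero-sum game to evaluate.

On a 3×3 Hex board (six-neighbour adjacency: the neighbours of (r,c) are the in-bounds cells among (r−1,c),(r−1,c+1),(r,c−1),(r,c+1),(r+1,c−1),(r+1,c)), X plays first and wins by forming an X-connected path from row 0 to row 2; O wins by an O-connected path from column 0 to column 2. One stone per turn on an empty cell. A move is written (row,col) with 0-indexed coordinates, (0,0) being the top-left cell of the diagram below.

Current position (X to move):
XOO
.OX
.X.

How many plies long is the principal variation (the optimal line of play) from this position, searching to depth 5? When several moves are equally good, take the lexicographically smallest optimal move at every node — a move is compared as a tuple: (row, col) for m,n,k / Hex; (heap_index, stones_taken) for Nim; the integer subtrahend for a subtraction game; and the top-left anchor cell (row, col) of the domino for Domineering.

PV length from [XOO/.OX/.X.]: 2 plies

[XOO/.OX/.X.] X move#1: (1,0):-1/XOO/XOX/.X.*, (2,0):-1/XOO/.OX/XX., (2,2):-1/XOO/.OX/.XX
[XOO/XOX/.X.] O move#2: (2,0):+1/XOO/XOX/OX.*, (2,2):-1/XOO/XOX/.XO
[XOO/XOX/OX.] end (terminal -1, X#3); searched XOO/.OX/.X. to 5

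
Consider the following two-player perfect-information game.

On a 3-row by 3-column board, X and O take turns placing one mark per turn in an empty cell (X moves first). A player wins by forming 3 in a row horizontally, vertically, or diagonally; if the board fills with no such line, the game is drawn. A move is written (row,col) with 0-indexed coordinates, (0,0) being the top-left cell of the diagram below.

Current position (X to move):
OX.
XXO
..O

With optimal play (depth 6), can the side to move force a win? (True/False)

ply 1, X at OX./XXO/..O | (0,2)=+1→OXX/XXO/..O*; (2,0)=-1→OX./XXO/X.O; (2,1)=+1→OX./XXO/.XO
ply 2, O at OXX/XXO/..O | (2,0)=-1→OXX/XXO/O.O*; (2,1)=-1→OXX/XXO/.OO
ply 3, X at OXX/XXO/O.O | (2,1)=+1→OXX/XXO/OXO*
ply 4: OXX/XXO/OXO is terminal -1 (O); from OX./XXO/..O depth 6

X winning at [OX./XXO/..O]: True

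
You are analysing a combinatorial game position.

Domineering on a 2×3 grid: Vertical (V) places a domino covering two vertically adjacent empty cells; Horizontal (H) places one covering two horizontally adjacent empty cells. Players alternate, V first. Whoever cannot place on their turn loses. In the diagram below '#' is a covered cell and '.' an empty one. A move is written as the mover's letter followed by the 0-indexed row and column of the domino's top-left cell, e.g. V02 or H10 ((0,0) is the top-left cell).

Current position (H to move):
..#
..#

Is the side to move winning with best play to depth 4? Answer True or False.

[..#/..#] H move#1: H00:+1/###/..#*, H10:+1/..#/###
[###/..#] end (terminal -1, V#2); searched ..#/..# to 4

H winning at [..#/..#]: True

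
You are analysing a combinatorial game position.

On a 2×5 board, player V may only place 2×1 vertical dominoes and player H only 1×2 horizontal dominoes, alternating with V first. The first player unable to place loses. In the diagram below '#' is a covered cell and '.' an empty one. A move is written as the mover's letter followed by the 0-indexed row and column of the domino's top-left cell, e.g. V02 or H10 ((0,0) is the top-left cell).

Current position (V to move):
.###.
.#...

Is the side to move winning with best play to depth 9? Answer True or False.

[.###./.#...] V move#1: V00:-1/####./##..., V04:+1/.####/.#..#*
[.####/.#..#] H move#2: H12:-1/.####/.####*
[.####/.####] V move#3: V00:+1/#####/#####*
[#####/#####] end (terminal -1, H#4); searched .###./.#... to 9

V winning at [.###./.#...]: True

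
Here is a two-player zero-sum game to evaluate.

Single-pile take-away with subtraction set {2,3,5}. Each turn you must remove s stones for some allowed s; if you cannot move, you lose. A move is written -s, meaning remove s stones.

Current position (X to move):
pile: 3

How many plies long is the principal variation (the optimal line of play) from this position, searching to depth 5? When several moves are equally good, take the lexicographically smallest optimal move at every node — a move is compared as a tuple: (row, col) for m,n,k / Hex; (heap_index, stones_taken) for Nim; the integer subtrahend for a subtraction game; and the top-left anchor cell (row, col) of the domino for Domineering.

ply 1, X at 3 | -2=+1→1*; -3=+1→0
ply 2: 1 is terminal -1 (O); from 3 depth 5

PV length from [3]: 1 ply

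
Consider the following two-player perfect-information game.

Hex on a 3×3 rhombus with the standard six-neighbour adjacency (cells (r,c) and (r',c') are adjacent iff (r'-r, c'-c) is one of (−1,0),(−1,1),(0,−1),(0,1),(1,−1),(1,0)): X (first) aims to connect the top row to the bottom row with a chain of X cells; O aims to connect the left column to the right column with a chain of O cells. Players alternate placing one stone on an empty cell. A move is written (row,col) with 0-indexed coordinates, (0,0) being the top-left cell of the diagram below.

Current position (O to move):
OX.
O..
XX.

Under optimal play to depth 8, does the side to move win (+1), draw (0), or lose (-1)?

ply 1, O at OX./O../XX. | (0,2)=-1→OXO/O../XX.; (1,1)=+1→OX./OO./XX.*; (1,2)=-1→OX./O.O/XX.; (2,2)=-1→OX./O../XXO
ply 2, X at OX./OO./XX. | (0,2)=-1→OXX/OO./XX.*; (1,2)=-1→OX./OOX/XX.; (2,2)=-1→OX./OO./XXX
ply 3, O at OXX/OO./XX. | (1,2)=+1→OXX/OOO/XX.*; (2,2)=-1→OXX/OO./XXO
ply 4: OXX/OOO/XX. is terminal -1 (X); from OX./O../XX. depth 8

value(OX./O../XX., O) = +1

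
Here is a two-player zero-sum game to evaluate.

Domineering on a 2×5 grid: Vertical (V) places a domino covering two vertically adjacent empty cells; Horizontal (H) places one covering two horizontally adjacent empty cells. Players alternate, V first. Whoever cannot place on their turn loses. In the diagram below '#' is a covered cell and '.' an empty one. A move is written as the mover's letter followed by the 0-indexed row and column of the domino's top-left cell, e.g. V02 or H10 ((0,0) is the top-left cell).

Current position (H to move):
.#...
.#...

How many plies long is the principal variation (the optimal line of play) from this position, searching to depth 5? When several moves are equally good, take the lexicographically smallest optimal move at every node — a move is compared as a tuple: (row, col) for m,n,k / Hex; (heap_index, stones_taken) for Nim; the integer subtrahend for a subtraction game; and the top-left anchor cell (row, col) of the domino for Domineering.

PV length from [.#.../.#...]: 4 plies

[.#.../.#...] H move#1: H02:-1/.###./.#...*, H03:-1/.#.##/.#..., H12:-1/.#.../.###., H13:-1/.#.../.#.##
[.###./.#...] V move#2: V00:-1/####./##..., V04:+1/.####/.#..#*
[.####/.#..#] H move#3: H12:-1/.####/.####*
[.####/.####] V move#4: V00:+1/#####/#####*
[#####/#####] end (terminal -1, H#5); searched .#.../.#... to 5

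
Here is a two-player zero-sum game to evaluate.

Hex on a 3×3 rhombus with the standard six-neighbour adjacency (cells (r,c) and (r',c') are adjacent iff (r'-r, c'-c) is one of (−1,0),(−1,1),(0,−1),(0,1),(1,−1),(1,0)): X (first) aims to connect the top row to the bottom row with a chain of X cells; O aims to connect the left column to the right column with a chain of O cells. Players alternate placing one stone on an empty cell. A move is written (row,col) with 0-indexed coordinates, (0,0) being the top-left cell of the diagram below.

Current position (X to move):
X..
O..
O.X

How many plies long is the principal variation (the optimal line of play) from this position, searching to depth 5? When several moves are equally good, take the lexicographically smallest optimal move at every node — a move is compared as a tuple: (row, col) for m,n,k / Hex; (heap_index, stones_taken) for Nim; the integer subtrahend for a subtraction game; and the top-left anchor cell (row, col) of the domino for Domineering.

PV length from [X../O../O.X]: 5 plies

[X../O../O.X] X move#1: (0,1):-1/XX./O../O.X, (0,2):-1/X.X/O../O.X, (1,1):+1/X../OX./O.X*, (1,2):-1/X../O.X/O.X, (2,1):-1/X../O../OXX
[X../OX./O.X] O move#2: (0,1):-1/XO./OX./O.X*, (0,2):-1/X.O/OX./O.X, (1,2):-1/X../OXO/O.X, (2,1):-1/X../OX./OOX
[XO./OX./O.X] X move#3: (0,2):+1/XOX/OX./O.X*, (1,2):-1/XO./OXX/O.X, (2,1):-1/XO./OX./OXX
[XOX/OX./O.X] O move#4: (1,2):-1/XOX/OXO/O.X*, (2,1):-1/XOX/OX./OOX
[XOX/OXO/O.X] X move#5: (2,1):+1/XOX/OXO/OXX*
[XOX/OXO/OXX] end (terminal -1, O#6); searched X../O../O.X to 5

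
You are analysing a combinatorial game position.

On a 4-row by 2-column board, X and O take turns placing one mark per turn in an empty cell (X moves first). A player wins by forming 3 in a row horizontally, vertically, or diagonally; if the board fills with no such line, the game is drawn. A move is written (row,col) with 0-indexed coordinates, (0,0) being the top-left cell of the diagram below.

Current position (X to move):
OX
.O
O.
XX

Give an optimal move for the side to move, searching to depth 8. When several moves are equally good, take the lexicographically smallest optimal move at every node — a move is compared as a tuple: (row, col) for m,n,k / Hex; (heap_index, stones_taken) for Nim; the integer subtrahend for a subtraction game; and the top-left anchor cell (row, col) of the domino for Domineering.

X's best at [OX/.O/O./XX]: (1,0)

p1 X@[OX/.O/O./XX]: (1,0)[OX/XO/O./XX]+0* (2,1)[OX/.O/OX/XX]-1
p2 O@[OX/XO/O./XX]: (2,1)[OX/XO/OO/XX]+0*
p3 X@[OX/XO/OO/XX] terminal +0; root [OX/.O/O./XX] d8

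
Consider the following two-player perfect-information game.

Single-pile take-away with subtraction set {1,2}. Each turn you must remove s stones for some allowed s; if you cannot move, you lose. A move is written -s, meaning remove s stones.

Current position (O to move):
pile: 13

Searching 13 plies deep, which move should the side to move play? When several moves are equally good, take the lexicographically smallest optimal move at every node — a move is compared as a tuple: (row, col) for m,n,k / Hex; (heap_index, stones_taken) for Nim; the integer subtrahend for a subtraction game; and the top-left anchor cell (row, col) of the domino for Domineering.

ply 1, O at 13 | -1=+1→12*; -2=-1→11
ply 2, X at 12 | -1=-1→11*; -2=-1→10
ply 3, O at 11 | -1=-1→10; -2=+1→9*
ply 4, X at 9 | -1=-1→8*; -2=-1→7
ply 5, O at 8 | -1=-1→7; -2=+1→6*
ply 6, X at 6 | -1=-1→5*; -2=-1→4
ply 7, O at 5 | -1=-1→4; -2=+1→3*
ply 8, X at 3 | -1=-1→2*; -2=-1→1
ply 9, O at 2 | -1=-1→1; -2=+1→0*
ply 10: 0 is terminal -1 (X); from 13 depth 13

O's best at [13]: -1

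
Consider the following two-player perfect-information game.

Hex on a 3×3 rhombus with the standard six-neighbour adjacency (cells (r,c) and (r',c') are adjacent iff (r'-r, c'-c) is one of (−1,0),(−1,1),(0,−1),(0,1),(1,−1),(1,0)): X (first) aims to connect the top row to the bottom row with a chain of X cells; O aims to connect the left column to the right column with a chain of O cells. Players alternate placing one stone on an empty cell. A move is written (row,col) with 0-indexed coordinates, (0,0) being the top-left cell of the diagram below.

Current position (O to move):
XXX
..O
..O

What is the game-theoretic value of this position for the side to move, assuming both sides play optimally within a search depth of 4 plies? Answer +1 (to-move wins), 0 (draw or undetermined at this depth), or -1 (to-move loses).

p1 O@[XXX/..O/..O]: (1,0)[XXX/O.O/..O]-1 (1,1)[XXX/.OO/..O]+1* (2,0)[XXX/..O/O.O]+1 (2,1)[XXX/..O/.OO]-1
p2 X@[XXX/.OO/..O]: (1,0)[XXX/XOO/..O]-1* (2,0)[XXX/.OO/X.O]-1 (2,1)[XXX/.OO/.XO]-1
p3 O@[XXX/XOO/..O]: (2,0)[XXX/XOO/O.O]+1* (2,1)[XXX/XOO/.OO]-1
p4 X@[XXX/XOO/O.O] terminal -1; root [XXX/..O/..O] d4

value(XXX/..O/..O, O) = +1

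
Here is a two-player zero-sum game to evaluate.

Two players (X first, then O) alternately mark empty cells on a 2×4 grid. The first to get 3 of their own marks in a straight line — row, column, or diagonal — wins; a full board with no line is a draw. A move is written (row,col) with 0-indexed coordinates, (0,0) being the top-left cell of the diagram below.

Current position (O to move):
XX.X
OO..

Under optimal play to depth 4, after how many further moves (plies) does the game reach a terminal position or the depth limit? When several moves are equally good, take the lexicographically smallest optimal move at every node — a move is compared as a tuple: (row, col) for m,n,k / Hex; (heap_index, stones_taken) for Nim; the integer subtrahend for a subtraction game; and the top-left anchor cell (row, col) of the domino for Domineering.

ply 1, O at XX.X/OO.. | (0,2)=+0→XXOX/OO..; (1,2)=+1→XX.X/OOO.*; (1,3)=-1→XX.X/OO.O
ply 2: XX.X/OOO. is terminal -1 (X); from XX.X/OO.. depth 4

PV length from [XX.X/OO..]: 1 ply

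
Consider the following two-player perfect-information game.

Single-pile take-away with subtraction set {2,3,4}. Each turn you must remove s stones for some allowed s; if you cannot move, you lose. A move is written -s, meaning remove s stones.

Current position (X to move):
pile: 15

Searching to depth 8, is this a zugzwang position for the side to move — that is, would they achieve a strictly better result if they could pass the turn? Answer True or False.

zugzwang(15, X) = False

ply 1, X at 15 | -2=+1→13*; -3=+1→12; -4=-1→11
ply 2, O at 13 | -2=-1→11*; -3=-1→10; -4=-1→9
ply 3, X at 11 | -2=-1→9; -3=-1→8; -4=+1→7*
ply 4, O at 7 | -2=-1→5*; -3=-1→4; -4=-1→3
ply 5, X at 5 | -2=-1→3; -3=-1→2; -4=+1→1*
ply 6: 1 is terminal -1 (O); from 15 depth 8
suppose X passes — search the same position with O to move:
pass> ply 1, O at 15 | -2=+1→13*; -3=+1→12; -4=-1→11
pass> ply 2, X at 13 | -2=-1→11*; -3=-1→10; -4=-1→9
pass> ply 3, O at 11 | -2=-1→9; -3=-1→8; -4=+1→7*
pass> ply 4, X at 7 | -2=-1→5*; -3=-1→4; -4=-1→3
pass> ply 5, O at 5 | -2=-1→3; -3=-1→2; -4=+1→1*
pass> ply 6: 1 is terminal -1 (X); from 15 depth 8
for X: play +1, pass -1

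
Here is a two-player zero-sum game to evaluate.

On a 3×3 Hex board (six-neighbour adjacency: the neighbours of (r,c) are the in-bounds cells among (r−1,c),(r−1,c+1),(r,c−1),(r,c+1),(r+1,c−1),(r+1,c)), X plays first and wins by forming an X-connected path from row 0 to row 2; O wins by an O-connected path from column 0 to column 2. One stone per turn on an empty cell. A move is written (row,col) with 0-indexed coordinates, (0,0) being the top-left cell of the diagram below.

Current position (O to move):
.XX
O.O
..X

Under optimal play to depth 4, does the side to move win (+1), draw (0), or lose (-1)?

[.XX/O.O/..X] O move#1: (0,0):-1/OXX/O.O/..X, (1,1):+1/.XX/OOO/..X*, (2,0):+1/.XX/O.O/O.X, (2,1):+1/.XX/O.O/.OX
[.XX/OOO/..X] end (terminal -1, X#2); searched .XX/O.O/..X to 4

value(.XX/O.O/..X, O) = +1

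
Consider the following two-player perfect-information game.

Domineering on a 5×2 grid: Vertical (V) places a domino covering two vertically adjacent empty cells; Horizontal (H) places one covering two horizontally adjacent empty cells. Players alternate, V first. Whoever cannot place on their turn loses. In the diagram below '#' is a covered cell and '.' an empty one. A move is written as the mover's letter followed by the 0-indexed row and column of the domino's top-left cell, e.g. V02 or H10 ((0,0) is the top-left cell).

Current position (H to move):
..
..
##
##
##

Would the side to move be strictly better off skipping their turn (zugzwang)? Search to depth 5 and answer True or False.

zugzwang(../../##/##/##, H) = False

ply 1, H at ../../##/##/## | H00=+1→##/../##/##/##*; H10=+1→../##/##/##/##
ply 2: ##/../##/##/## is terminal -1 (V); from ../../##/##/## depth 5
suppose H passes — search the same position with V to move:
pass> ply 1, V at ../../##/##/## | V00=+1→#./#./##/##/##*; V01=+1→.#/.#/##/##/##
pass> ply 2: #./#./##/##/## is terminal -1 (H); from ../../##/##/## depth 5
for H: play +1, pass -1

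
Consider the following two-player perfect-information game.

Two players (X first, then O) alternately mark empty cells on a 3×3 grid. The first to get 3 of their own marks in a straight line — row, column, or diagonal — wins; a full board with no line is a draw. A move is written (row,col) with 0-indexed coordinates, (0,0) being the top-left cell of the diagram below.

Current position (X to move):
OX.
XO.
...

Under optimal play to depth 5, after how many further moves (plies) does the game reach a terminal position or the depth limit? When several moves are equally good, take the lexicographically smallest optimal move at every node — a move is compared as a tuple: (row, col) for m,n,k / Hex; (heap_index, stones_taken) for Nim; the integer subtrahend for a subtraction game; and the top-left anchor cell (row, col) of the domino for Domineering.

PV length from [OX./XO./...]: 5 plies

[OX./XO./...] X move#1: (0,2):-1/OXX/XO./..., (1,2):-1/OX./XOX/..., (2,0):-1/OX./XO./X.., (2,1):-1/OX./XO./.X., (2,2):+0/OX./XO./..X*
[OX./XO./..X] O move#2: (0,2):+0/OXO/XO./..X*, (1,2):+0/OX./XOO/..X, (2,0):+0/OX./XO./O.X, (2,1):+0/OX./XO./.OX
[OXO/XO./..X] X move#3: (1,2):-1/OXO/XOX/..X, (2,0):+0/OXO/XO./X.X*, (2,1):-1/OXO/XO./.XX
[OXO/XO./X.X] O move#4: (1,2):-1/OXO/XOO/X.X, (2,1):+0/OXO/XO./XOX*
[OXO/XO./XOX] X move#5: (1,2):+0/OXO/XOX/XOX*
[OXO/XOX/XOX] end (terminal +0, O#6); searched OX./XO./... to 5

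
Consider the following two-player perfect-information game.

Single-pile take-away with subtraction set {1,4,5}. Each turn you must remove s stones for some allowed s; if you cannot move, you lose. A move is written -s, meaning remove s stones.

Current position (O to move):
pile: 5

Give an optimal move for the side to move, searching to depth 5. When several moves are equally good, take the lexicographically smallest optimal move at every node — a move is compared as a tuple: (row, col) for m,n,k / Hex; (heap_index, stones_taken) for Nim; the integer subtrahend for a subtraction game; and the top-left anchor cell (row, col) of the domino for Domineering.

O's best at [5]: -5

p1 O@[5]: -1[4]-1 -4[1]-1 -5[0]+1*
p2 X@[0] terminal -1; root [5] d5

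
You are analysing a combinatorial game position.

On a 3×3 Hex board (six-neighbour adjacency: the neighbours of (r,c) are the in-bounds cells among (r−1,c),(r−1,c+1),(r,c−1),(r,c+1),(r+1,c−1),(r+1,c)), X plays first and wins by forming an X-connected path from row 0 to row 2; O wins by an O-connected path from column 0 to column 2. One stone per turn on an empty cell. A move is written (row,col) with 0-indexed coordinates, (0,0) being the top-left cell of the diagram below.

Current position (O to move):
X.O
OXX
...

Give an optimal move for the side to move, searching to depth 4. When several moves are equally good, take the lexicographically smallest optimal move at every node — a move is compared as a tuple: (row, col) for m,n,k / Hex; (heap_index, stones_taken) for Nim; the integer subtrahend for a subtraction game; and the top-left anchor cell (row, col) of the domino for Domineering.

ply 1, O at X.O/OXX/... | (0,1)=+1→XOO/OXX/...*; (2,0)=-1→X.O/OXX/O..; (2,1)=-1→X.O/OXX/.O.; (2,2)=-1→X.O/OXX/..O
ply 2: XOO/OXX/... is terminal -1 (X); from X.O/OXX/... depth 4

O's best at [X.O/OXX/...]: (0,1)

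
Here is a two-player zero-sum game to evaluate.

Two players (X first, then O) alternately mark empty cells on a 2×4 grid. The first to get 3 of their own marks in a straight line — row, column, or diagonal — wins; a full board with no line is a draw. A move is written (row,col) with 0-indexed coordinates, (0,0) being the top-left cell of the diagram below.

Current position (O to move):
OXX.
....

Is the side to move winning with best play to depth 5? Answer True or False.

O winning at [OXX./....]: False

p1 O@[OXX./....]: (0,3)[OXXO/....]+0* (1,0)[OXX./O...]-1 (1,1)[OXX./.O..]-1 (1,2)[OXX./..O.]-1 (1,3)[OXX./...O]-1
p2 X@[OXXO/....]: (1,0)[OXXO/X...]+0* (1,1)[OXXO/.X..]+0 (1,2)[OXXO/..X.]+0 (1,3)[OXXO/...X]+0
p3 O@[OXXO/X...]: (1,1)[OXXO/XO..]+0* (1,2)[OXXO/X.O.]+0 (1,3)[OXXO/X..O]+0
p4 X@[OXXO/XO..]: (1,2)[OXXO/XOX.]+0* (1,3)[OXXO/XO.X]+0
p5 O@[OXXO/XOX.]: (1,3)[OXXO/XOXO]+0*
p6 X@[OXXO/XOXO] terminal +0; root [OXX./....] d5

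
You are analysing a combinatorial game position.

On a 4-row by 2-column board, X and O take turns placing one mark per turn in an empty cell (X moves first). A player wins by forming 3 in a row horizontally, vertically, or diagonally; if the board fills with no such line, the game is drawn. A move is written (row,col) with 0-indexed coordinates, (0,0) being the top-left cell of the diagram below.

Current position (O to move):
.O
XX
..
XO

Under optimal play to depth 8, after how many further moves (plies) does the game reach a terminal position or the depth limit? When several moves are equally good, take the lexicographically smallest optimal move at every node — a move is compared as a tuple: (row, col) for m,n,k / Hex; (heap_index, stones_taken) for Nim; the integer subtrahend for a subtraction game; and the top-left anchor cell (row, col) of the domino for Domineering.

[.O/XX/../XO] O move#1: (0,0):-1/OO/XX/../XO, (2,0):+0/.O/XX/O./XO*, (2,1):-1/.O/XX/.O/XO
[.O/XX/O./XO] X move#2: (0,0):+0/XO/XX/O./XO*, (2,1):+0/.O/XX/OX/XO
[XO/XX/O./XO] O move#3: (2,1):+0/XO/XX/OO/XO*
[XO/XX/OO/XO] end (terminal +0, X#4); searched .O/XX/../XO to 8

PV length from [.O/XX/../XO]: 3 plies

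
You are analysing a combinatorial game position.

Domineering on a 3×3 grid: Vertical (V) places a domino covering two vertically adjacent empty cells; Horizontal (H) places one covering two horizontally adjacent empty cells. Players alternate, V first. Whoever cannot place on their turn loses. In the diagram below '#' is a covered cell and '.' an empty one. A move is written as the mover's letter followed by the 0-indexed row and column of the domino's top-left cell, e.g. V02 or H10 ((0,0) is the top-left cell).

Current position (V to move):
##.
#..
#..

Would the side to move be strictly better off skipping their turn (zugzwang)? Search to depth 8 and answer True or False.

p1 V@[##./#../#..]: V02[###/#.#/#..]-1 V11[##./##./##.]+1* V12[##./#.#/#.#]+1
p2 H@[##./##./##.] terminal -1; root [##./#../#..] d8
suppose V passes — search the same position with H to move:
pass> p1 H@[##./#../#..]: H11[##./###/#..]+1* H21[##./#../###]-1
pass> p2 V@[##./###/#..] terminal -1; root [##./#../#..] d8
for V: play +1, pass -1

zugzwang(##./#../#.., V) = False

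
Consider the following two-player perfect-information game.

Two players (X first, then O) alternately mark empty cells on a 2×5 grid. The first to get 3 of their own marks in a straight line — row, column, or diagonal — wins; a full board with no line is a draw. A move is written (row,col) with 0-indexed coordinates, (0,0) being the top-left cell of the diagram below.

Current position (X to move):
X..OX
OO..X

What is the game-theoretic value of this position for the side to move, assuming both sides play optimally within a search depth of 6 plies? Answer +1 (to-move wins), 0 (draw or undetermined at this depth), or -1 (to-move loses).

[X..OX/OO..X] X move#1: (0,1):-1/XX.OX/OO..X, (0,2):-1/X.XOX/OO..X, (1,2):+0/X..OX/OOX.X*, (1,3):-1/X..OX/OO.XX
[X..OX/OOX.X] O move#2: (0,1):-1/XO.OX/OOX.X, (0,2):-1/X.OOX/OOX.X, (1,3):+0/X..OX/OOXOX*
[X..OX/OOXOX] X move#3: (0,1):+0/XX.OX/OOXOX*, (0,2):+0/X.XOX/OOXOX
[XX.OX/OOXOX] O move#4: (0,2):+0/XXOOX/OOXOX*
[XXOOX/OOXOX] end (terminal +0, X#5); searched X..OX/OO..X to 6

value(X..OX/OO..X, X) = 0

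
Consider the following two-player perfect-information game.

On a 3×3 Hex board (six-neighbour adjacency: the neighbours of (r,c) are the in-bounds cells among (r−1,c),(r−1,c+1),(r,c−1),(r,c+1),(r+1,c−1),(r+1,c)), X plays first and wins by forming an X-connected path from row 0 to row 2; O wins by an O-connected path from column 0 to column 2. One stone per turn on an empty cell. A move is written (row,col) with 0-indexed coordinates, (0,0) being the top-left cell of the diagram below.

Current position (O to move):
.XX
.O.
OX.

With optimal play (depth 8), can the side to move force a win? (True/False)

ply 1, O at .XX/.O./OX. | (0,0)=-1→OXX/.O./OX.; (1,0)=-1→.XX/OO./OX.; (1,2)=+1→.XX/.OO/OX.*; (2,2)=-1→.XX/.O./OXO
ply 2: .XX/.OO/OX. is terminal -1 (X); from .XX/.O./OX. depth 8

O winning at [.XX/.O./OX.]: True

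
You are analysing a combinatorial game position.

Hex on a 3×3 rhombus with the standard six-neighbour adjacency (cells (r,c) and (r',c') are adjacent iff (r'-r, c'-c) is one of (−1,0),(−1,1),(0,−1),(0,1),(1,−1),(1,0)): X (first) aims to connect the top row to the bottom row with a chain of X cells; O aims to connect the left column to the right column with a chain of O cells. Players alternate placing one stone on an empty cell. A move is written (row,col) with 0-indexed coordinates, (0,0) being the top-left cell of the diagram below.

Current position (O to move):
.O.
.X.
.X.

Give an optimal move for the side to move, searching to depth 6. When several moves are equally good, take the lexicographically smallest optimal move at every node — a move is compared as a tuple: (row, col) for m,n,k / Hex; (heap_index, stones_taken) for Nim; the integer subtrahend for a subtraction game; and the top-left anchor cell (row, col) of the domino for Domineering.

ply 1, O at .O./.X./.X. | (0,0)=-1→OO./.X./.X.; (0,2)=+1→.OO/.X./.X.*; (1,0)=-1→.O./OX./.X.; (1,2)=-1→.O./.XO/.X.; (2,0)=-1→.O./.X./OX.; (2,2)=-1→.O./.X./.XO
ply 2, X at .OO/.X./.X. | (0,0)=-1→XOO/.X./.X.*; (1,0)=-1→.OO/XX./.X.; (1,2)=-1→.OO/.XX/.X.; (2,0)=-1→.OO/.X./XX.; (2,2)=-1→.OO/.X./.XX
ply 3, O at XOO/.X./.X. | (1,0)=+1→XOO/OX./.X.*; (1,2)=-1→XOO/.XO/.X.; (2,0)=-1→XOO/.X./OX.; (2,2)=-1→XOO/.X./.XO
ply 4: XOO/OX./.X. is terminal -1 (X); from .O./.X./.X. depth 6

O's best at [.O./.X./.X.]: (0,2)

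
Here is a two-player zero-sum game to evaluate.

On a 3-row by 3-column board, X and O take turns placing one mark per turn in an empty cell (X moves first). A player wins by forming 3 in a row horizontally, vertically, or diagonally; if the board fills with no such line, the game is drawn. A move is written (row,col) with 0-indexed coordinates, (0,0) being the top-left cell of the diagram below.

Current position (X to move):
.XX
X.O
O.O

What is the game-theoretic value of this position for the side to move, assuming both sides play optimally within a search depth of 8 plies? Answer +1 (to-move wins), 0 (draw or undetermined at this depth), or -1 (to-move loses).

[.XX/X.O/O.O] X move#1: (0,0):+1/XXX/X.O/O.O*, (1,1):-1/.XX/XXO/O.O, (2,1):+1/.XX/X.O/OXO
[XXX/X.O/O.O] end (terminal -1, O#2); searched .XX/X.O/O.O to 8

value(.XX/X.O/O.O, X) = +1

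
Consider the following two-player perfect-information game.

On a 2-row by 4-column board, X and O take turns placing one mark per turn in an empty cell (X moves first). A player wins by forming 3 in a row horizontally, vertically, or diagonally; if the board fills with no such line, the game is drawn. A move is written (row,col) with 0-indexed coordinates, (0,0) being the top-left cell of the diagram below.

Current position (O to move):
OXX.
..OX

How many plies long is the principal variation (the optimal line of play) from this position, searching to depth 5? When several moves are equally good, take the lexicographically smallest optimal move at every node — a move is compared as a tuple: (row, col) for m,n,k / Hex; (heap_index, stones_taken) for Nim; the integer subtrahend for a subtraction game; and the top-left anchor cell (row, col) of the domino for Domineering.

ply 1, O at OXX./..OX | (0,3)=+0→OXXO/..OX*; (1,0)=-1→OXX./O.OX; (1,1)=-1→OXX./.OOX
ply 2, X at OXXO/..OX | (1,0)=+0→OXXO/X.OX*; (1,1)=+0→OXXO/.XOX
ply 3, O at OXXO/X.OX | (1,1)=+0→OXXO/XOOX*
ply 4: OXXO/XOOX is terminal +0 (X); from OXX./..OX depth 5

PV length from [OXX./..OX]: 3 plies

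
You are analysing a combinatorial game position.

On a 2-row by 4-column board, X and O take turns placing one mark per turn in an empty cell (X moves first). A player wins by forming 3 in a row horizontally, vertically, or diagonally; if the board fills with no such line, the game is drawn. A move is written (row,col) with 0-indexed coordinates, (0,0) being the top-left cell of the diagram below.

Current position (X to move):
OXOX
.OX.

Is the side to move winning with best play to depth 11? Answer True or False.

X winning at [OXOX/.OX.]: False

p1 X@[OXOX/.OX.]: (1,0)[OXOX/XOX.]+0* (1,3)[OXOX/.OXX]+0
p2 O@[OXOX/XOX.]: (1,3)[OXOX/XOXO]+0*
p3 X@[OXOX/XOXO] terminal +0; root [OXOX/.OX.] d11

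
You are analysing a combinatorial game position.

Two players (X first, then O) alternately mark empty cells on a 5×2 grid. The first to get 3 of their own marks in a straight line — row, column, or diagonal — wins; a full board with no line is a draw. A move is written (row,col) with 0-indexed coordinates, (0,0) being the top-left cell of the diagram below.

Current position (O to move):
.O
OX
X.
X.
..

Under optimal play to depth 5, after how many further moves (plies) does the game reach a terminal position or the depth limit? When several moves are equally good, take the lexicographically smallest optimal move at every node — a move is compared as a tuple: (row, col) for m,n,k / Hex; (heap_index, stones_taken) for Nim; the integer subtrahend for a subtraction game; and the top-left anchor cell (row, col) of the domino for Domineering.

PV length from [.O/OX/X./X./..]: 5 plies

ply 1, O at .O/OX/X./X./.. | (0,0)=-1→OO/OX/X./X./..; (2,1)=-1→.O/OX/XO/X./..; (3,1)=-1→.O/OX/X./XO/..; (4,0)=+0→.O/OX/X./X./O.*; (4,1)=-1→.O/OX/X./X./.O
ply 2, X at .O/OX/X./X./O. | (0,0)=+0→XO/OX/X./X./O.*; (2,1)=+0→.O/OX/XX/X./O.; (3,1)=+0→.O/OX/X./XX/O.; (4,1)=+0→.O/OX/X./X./OX
ply 3, O at XO/OX/X./X./O. | (2,1)=+0→XO/OX/XO/X./O.*; (3,1)=+0→XO/OX/X./XO/O.; (4,1)=+0→XO/OX/X./X./OO
ply 4, X at XO/OX/XO/X./O. | (3,1)=+0→XO/OX/XO/XX/O.*; (4,1)=+0→XO/OX/XO/X./OX
ply 5, O at XO/OX/XO/XX/O. | (4,1)=+0→XO/OX/XO/XX/OO*
ply 6: XO/OX/XO/XX/OO is terminal +0 (X); from .O/OX/X./X./.. depth 5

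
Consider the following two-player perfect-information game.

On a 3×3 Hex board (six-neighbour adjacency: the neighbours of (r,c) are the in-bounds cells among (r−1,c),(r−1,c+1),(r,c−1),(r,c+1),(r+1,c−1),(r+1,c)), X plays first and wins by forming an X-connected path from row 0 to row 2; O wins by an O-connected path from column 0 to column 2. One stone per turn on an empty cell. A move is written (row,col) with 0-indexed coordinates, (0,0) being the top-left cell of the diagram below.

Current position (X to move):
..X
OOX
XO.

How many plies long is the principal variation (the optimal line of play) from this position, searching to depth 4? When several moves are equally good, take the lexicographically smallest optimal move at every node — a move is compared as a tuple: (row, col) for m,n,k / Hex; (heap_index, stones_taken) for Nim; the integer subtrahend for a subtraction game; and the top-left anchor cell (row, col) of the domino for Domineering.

PV length from [..X/OOX/XO.]: 1 ply

ply 1, X at ..X/OOX/XO. | (0,0)=-1→X.X/OOX/XO.; (0,1)=-1→.XX/OOX/XO.; (2,2)=+1→..X/OOX/XOX*
ply 2: ..X/OOX/XOX is terminal -1 (O); from ..X/OOX/XO. depth 4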